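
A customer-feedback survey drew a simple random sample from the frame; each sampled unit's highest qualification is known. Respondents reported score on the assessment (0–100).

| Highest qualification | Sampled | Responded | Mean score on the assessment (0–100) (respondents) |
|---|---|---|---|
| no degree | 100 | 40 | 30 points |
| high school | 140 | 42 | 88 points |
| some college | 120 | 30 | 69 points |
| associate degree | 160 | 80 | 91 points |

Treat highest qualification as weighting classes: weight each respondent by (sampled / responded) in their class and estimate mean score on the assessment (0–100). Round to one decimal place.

73.4

Response rates by class: no degree 40/100 = 40%, high school 42/140 = 30%, some college 30/120 = 25%, associate degree 80/160 = 50%.
Inverse-response-rate weighting restores each class to its sampled count, so class totals weight by n_sampled:
  no degree: 100 × 30 = 3000
  high school: 140 × 88 = 12,320
  some college: 120 × 69 = 8280
  associate degree: 160 × 91 = 14,560
Adjusted estimate = 38,160 / 520 = 73.3846 → 73.4.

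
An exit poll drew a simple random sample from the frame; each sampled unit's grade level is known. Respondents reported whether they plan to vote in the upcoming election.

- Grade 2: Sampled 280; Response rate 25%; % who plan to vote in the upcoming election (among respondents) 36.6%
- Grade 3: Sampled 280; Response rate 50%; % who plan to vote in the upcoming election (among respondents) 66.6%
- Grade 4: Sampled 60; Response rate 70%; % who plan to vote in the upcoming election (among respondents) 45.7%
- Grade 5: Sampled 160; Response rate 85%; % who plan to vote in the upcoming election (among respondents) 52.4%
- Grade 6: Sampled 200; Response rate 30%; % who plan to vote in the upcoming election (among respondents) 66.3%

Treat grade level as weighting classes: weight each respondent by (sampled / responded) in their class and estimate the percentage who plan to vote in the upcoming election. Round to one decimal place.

54.4%

Inverse-response-rate weighting restores each class to its sampled count, so class totals weight by n_sampled:
  Grade 2: 280 × 36.6 = 10,248
  Grade 3: 280 × 66.6 = 18,648
  Grade 4: 60 × 45.7 = 2742
  Grade 5: 160 × 52.4 = 8384
  Grade 6: 200 × 66.3 = 13,260
Adjusted estimate = 53,282 / 980 = 54.3694 → 54.4%.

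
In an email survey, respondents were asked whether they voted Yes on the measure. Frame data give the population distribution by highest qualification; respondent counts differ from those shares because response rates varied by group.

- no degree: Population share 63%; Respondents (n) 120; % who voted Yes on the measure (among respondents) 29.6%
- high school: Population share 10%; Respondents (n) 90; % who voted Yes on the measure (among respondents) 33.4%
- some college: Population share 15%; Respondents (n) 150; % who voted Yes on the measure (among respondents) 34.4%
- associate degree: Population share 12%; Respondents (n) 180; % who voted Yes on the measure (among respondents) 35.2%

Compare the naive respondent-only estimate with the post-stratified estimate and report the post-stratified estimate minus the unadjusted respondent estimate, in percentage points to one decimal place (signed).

-2.1 percentage points

Naive respondent-only estimate (weights = respondent counts):
  (120/540)×29.6 + (90/540)×33.4 + (150/540)×34.4 + (180/540)×35.2 = 33.4333%
Post-stratified estimate weights by population shares:
  0.63×29.6 + 0.1×33.4 + 0.15×34.4 + 0.12×35.2 = 31.372%
Difference = 31.372 − 33.4333 = -2.0613 pp.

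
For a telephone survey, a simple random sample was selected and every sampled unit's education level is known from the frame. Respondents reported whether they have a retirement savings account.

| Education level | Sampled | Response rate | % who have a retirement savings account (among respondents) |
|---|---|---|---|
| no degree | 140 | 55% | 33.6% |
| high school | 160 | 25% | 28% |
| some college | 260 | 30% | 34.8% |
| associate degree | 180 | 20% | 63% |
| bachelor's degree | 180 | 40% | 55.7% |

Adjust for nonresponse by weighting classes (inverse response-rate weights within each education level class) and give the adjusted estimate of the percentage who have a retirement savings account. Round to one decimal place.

Weighting each respondent by the inverse class response rate inflates each class back to its sampled size, so the class weight is n_sampled:
  no degree: 140 × 33.6 = 4704
  high school: 160 × 28 = 4480
  some college: 260 × 34.8 = 9048
  associate degree: 180 × 63 = 11,340
  bachelor's degree: 180 × 55.7 = 10,026
Adjusted estimate = 39,598 / 920 = 43.0413 → 43.0%.

43.0%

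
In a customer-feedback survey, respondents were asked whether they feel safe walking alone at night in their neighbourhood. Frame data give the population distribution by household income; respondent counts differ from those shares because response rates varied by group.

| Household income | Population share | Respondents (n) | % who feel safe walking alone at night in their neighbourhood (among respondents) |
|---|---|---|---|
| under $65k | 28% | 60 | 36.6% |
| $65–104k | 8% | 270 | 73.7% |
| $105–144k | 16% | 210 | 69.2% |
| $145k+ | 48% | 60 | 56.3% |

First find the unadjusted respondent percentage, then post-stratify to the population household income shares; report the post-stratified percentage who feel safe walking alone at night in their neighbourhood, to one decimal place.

Naive respondent-only estimate (weights = respondent counts):
  (60/600)×36.6 + (270/600)×73.7 + (210/600)×69.2 + (60/600)×56.3 = 66.675%
Post-stratifying to population shares instead:
  0.28×36.6 + 0.08×73.7 + 0.16×69.2 + 0.48×56.3 = 54.24%

54.2%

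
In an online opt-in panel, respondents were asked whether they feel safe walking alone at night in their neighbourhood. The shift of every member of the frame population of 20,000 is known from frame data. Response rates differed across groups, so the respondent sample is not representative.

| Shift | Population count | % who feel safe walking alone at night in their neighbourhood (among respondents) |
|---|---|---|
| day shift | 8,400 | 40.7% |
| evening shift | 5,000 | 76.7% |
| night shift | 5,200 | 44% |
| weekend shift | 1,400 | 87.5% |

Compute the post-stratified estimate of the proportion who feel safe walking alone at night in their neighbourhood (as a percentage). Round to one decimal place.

53.8%

Weight each group's respondent value by its population share:
  day shift: (8,400/20,000) × 40.7 = 17.094
  evening shift: (5,000/20,000) × 76.7 = 19.175
  night shift: (5,200/20,000) × 44 = 11.44
  weekend shift: (1,400/20,000) × 87.5 = 6.125
Post-stratified estimate = 53.834 → 53.8%.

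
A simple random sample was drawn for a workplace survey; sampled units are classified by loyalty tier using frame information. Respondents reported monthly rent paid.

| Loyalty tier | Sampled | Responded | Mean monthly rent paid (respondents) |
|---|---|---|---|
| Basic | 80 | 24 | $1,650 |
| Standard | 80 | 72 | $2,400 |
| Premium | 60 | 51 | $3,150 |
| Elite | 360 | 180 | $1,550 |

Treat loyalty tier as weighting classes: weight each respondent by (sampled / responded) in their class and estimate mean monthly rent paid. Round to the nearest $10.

$1,850

Response rates by class: Basic 24/80 = 30%, Standard 72/80 = 90%, Premium 51/60 = 85%, Elite 180/360 = 50%.
Inverse-response-rate weighting restores each class to its sampled count, so class totals weight by n_sampled:
  Basic: 80 × 1650 = 132,000
  Standard: 80 × 2400 = 192,000
  Premium: 60 × 3150 = 189,000
  Elite: 360 × 1550 = 558,000
Adjusted estimate = 1,071,000 / 580 = 1846.55 → $1,850.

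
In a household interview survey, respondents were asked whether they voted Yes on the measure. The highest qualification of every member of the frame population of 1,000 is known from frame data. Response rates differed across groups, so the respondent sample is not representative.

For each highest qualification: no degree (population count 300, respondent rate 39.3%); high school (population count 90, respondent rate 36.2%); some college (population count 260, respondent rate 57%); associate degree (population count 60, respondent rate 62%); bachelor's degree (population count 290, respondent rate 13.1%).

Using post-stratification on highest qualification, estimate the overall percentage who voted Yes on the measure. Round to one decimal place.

Reweight to the known highest qualification distribution:
  no degree: (300/1,000) × 39.3 = 11.79
  high school: (90/1,000) × 36.2 = 3.258
  some college: (260/1,000) × 57 = 14.82
  associate degree: (60/1,000) × 62 = 3.72
  bachelor's degree: (290/1,000) × 13.1 = 3.799
Post-stratified estimate = 37.387 → 37.4%.

37.4%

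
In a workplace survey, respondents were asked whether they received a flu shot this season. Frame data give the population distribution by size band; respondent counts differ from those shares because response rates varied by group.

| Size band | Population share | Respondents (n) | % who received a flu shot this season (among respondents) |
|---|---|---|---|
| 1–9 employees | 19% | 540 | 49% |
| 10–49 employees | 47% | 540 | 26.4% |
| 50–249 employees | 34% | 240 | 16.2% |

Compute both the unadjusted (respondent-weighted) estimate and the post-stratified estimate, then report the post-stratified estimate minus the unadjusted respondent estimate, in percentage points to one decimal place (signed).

Without adjustment, the pooled respondent share is:
  (540/1320)×49 + (540/1320)×26.4 + (240/1320)×16.2 = 33.7909%
Post-stratifying to population shares instead:
  0.19×49 + 0.47×26.4 + 0.34×16.2 = 27.226%
Difference = 27.226 − 33.7909 = -6.5649 pp.

-6.6 percentage points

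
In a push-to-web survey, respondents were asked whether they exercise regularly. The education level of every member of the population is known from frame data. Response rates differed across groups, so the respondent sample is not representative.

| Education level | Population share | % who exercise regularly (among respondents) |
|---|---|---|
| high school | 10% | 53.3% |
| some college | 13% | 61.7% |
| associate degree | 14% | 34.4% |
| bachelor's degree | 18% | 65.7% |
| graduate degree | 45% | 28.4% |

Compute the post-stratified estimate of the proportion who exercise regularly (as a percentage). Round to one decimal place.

42.8%

Post-stratification weights by population share, not respondent share:
  high school: 0.1 × 53.3 = 5.33
  some college: 0.13 × 61.7 = 8.021
  associate degree: 0.14 × 34.4 = 4.816
  bachelor's degree: 0.18 × 65.7 = 11.826
  graduate degree: 0.45 × 28.4 = 12.78
Post-stratified estimate = 42.773 → 42.8%.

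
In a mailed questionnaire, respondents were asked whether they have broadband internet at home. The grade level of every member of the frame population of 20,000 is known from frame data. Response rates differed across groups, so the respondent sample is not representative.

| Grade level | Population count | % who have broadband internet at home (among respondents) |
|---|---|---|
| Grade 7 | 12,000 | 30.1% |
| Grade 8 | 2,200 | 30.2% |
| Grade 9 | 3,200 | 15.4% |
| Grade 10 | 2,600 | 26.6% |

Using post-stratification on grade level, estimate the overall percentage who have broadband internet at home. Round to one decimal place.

27.3%

Reweight to the known grade level distribution:
  Grade 7: (12,000/20,000) × 30.1 = 18.06
  Grade 8: (2,200/20,000) × 30.2 = 3.322
  Grade 9: (3,200/20,000) × 15.4 = 2.464
  Grade 10: (2,600/20,000) × 26.6 = 3.458
Post-stratified estimate = 27.304 → 27.3%.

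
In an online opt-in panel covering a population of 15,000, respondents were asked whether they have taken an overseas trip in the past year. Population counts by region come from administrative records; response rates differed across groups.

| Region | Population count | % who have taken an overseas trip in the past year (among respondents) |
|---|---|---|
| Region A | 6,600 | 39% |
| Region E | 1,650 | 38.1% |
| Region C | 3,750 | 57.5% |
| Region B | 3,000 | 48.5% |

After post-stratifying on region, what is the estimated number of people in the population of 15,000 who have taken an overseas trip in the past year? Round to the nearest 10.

6,810

Apply each group's respondent rate to its population count:
  Region A: 6,600 × 39% = 2574
  Region E: 1,650 × 38.1% = 628.65
  Region C: 3,750 × 57.5% = 2156.25
  Region B: 3,000 × 48.5% = 1455
Estimated total = 6813.9 → 6,810.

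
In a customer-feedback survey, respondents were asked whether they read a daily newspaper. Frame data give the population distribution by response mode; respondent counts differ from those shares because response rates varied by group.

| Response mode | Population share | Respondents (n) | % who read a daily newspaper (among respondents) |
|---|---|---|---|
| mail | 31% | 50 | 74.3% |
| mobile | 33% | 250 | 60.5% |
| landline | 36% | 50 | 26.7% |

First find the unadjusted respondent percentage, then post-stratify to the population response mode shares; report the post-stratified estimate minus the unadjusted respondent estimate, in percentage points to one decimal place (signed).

Without adjustment, the pooled respondent share is:
  (50/350)×74.3 + (250/350)×60.5 + (50/350)×26.7 = 57.6429%
Post-stratifying to population shares instead:
  0.31×74.3 + 0.33×60.5 + 0.36×26.7 = 52.61%
Difference = 52.61 − 57.6429 = -5.0329 pp.

-5.0 percentage points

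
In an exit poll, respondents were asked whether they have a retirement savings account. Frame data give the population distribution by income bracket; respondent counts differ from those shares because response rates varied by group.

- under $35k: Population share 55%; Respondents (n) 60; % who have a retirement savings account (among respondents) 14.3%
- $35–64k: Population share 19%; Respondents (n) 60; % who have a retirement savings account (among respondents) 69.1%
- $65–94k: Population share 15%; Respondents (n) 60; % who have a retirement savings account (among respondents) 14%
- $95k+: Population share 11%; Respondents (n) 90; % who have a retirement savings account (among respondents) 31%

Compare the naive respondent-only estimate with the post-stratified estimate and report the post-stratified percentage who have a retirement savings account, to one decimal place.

26.5%

Naive respondent-only estimate (weights = respondent counts):
  (60/270)×14.3 + (60/270)×69.1 + (60/270)×14 + (90/270)×31 = 31.9778%
Post-stratified estimate weights by population shares:
  0.55×14.3 + 0.19×69.1 + 0.15×14 + 0.11×31 = 26.504%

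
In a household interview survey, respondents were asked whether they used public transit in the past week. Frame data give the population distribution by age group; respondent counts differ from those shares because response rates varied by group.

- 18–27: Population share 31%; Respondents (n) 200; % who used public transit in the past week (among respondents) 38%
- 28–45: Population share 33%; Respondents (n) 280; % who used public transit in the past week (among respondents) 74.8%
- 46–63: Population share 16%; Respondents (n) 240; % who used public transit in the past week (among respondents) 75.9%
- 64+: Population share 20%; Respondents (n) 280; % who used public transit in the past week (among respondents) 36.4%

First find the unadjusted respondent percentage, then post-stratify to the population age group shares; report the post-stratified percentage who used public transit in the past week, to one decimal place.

Naive respondent-only estimate (weights = respondent counts):
  (200/1000)×38 + (280/1000)×74.8 + (240/1000)×75.9 + (280/1000)×36.4 = 56.952%
Post-stratified estimate weights by population shares:
  0.31×38 + 0.33×74.8 + 0.16×75.9 + 0.2×36.4 = 55.888%

55.9%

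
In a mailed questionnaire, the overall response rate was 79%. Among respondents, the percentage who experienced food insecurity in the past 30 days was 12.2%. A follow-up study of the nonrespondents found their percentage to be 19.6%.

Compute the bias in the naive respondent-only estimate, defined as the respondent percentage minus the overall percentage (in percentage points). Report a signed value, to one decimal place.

Nonresponse fraction = 1 − 0.79 = 0.21.
Bias = (nonresponse fraction) × (respondent percentage − nonrespondent percentage)
     = 0.21 × (12.2 − 19.6) = 0.21 × -7.4 = -1.554.

-1.6 percentage points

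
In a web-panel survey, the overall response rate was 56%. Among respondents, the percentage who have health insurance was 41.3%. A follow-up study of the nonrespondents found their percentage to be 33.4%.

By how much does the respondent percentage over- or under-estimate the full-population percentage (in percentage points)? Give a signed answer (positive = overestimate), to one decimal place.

+3.5 percentage points

Nonresponse fraction = 1 − 0.56 = 0.44.
Bias = (nonresponse fraction) × (respondent percentage − nonrespondent percentage)
     = 0.44 × (41.3 − 33.4) = 0.44 × 7.9 = 3.476.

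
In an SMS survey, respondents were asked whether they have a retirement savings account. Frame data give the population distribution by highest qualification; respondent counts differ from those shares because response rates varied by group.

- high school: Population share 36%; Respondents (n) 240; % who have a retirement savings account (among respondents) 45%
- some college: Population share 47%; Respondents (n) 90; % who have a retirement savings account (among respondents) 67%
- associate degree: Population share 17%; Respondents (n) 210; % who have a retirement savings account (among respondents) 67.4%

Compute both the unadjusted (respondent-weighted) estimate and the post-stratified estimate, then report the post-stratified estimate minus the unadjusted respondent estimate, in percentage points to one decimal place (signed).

+1.8 percentage points

Unadjusted (pooled respondent) estimate weights by respondent counts:
  (240/540)×45 + (90/540)×67 + (210/540)×67.4 = 57.3778%
Post-stratified estimate weights by population shares:
  0.36×45 + 0.47×67 + 0.17×67.4 = 59.148%
Difference = 59.148 − 57.3778 = 1.7702 pp.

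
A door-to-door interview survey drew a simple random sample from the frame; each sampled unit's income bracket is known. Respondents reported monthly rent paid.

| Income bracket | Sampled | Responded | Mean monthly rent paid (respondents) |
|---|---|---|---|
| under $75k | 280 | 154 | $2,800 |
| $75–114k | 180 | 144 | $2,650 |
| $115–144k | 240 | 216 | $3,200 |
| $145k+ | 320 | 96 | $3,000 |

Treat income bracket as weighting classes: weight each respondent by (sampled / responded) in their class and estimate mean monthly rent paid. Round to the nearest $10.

Class response rates: under $75k 154/280 = 55%, $75–114k 144/180 = 80%, $115–144k 216/240 = 90%, $145k+ 96/320 = 30%.
Inverse-response-rate weighting restores each class to its sampled count, so class totals weight by n_sampled:
  under $75k: 280 × 2800 = 784,000
  $75–114k: 180 × 2650 = 477,000
  $115–144k: 240 × 3200 = 768,000
  $145k+: 320 × 3000 = 960,000
Adjusted estimate = 2,989,000 / 1,020 = 2930.39 → $2,930.

$2,930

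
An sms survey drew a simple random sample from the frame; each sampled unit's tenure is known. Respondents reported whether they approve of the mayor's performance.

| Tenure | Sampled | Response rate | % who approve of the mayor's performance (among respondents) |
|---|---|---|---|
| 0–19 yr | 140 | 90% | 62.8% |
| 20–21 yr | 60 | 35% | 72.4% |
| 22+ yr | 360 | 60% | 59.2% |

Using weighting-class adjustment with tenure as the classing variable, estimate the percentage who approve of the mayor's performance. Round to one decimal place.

Each respondent's weight = sampled/responded in their class; summing within a class gives n_sampled, so:
  0–19 yr: 140 × 62.8 = 8792
  20–21 yr: 60 × 72.4 = 4344
  22+ yr: 360 × 59.2 = 21,312
Adjusted estimate = 34,448 / 560 = 61.5143 → 61.5%.

61.5%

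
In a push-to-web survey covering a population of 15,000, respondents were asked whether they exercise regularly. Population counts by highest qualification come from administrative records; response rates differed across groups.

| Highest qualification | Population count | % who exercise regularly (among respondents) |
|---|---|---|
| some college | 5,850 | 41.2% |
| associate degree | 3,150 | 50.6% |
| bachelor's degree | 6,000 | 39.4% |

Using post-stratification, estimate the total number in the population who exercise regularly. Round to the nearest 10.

Apply each group's respondent rate to its population count:
  some college: 5,850 × 41.2% = 2410.2
  associate degree: 3,150 × 50.6% = 1593.9
  bachelor's degree: 6,000 × 39.4% = 2364
Estimated total = 6368.1 → 6,370.

6,370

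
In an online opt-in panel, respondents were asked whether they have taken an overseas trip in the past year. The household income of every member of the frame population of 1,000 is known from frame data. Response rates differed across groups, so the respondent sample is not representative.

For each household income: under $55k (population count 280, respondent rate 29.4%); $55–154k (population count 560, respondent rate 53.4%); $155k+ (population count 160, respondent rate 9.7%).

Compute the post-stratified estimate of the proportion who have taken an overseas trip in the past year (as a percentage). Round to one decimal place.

Post-stratification weights by population share, not respondent share:
  under $55k: (280/1,000) × 29.4 = 8.232
  $55–154k: (560/1,000) × 53.4 = 29.904
  $155k+: (160/1,000) × 9.7 = 1.552
Post-stratified estimate = 39.688 → 39.7%.

39.7%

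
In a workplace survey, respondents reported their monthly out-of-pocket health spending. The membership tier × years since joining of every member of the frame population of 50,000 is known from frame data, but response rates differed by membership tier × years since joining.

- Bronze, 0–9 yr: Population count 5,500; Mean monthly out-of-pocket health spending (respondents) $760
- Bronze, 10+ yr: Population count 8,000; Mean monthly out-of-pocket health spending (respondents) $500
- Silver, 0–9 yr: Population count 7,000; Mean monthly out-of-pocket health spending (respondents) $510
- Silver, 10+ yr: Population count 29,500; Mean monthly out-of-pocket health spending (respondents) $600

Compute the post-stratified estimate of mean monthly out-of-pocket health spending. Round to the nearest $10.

$590

Reweight to the known membership tier × years since joining distribution:
  Bronze, 0–9 yr: (5,500/50,000) × 760 = 83.6
  Bronze, 10+ yr: (8,000/50,000) × 500 = 80
  Silver, 0–9 yr: (7,000/50,000) × 510 = 71.4
  Silver, 10+ yr: (29,500/50,000) × 600 = 354
Post-stratified estimate = 589 → $590.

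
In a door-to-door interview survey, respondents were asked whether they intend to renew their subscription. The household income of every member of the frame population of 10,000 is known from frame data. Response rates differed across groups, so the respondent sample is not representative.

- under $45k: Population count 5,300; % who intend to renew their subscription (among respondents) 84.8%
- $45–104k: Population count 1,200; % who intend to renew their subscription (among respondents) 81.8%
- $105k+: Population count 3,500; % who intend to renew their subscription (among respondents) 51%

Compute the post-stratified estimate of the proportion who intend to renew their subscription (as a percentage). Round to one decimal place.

72.6%

Weight each group's respondent value by its population share:
  under $45k: (5,300/10,000) × 84.8 = 44.944
  $45–104k: (1,200/10,000) × 81.8 = 9.816
  $105k+: (3,500/10,000) × 51 = 17.85
Post-stratified estimate = 72.61 → 72.6%.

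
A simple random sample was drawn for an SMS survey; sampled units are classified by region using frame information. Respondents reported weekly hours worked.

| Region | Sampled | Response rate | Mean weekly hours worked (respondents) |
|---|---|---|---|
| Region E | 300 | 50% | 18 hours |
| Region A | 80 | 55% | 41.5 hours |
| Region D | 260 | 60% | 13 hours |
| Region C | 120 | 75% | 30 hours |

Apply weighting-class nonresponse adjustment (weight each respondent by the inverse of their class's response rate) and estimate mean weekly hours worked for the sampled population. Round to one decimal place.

Weighting each respondent by the inverse class response rate inflates each class back to its sampled size, so the class weight is n_sampled:
  Region E: 300 × 18 = 5400
  Region A: 80 × 41.5 = 3320
  Region D: 260 × 13 = 3380
  Region C: 120 × 30 = 3600
Adjusted estimate = 15,700 / 760 = 20.6579 → 20.7.

20.7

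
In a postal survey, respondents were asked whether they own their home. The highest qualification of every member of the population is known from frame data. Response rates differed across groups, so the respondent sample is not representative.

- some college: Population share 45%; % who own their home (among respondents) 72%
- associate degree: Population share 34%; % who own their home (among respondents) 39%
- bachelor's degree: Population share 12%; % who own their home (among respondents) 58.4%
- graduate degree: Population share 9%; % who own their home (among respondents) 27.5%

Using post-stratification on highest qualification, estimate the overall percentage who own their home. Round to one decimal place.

55.1%

Each cell contributes population-share × respondent value:
  some college: 0.45 × 72 = 32.4
  associate degree: 0.34 × 39 = 13.26
  bachelor's degree: 0.12 × 58.4 = 7.008
  graduate degree: 0.09 × 27.5 = 2.475
Post-stratified estimate = 55.143 → 55.1%.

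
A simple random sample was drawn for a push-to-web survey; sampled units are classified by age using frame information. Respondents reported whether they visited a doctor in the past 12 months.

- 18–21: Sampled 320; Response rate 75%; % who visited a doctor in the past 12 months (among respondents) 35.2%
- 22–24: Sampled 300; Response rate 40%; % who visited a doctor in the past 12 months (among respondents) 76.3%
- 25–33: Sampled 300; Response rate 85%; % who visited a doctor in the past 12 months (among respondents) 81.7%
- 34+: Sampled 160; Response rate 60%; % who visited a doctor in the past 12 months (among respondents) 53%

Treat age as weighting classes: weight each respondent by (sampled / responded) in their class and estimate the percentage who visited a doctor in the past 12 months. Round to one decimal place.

62.2%

With weight = n_sampled/n_responded per class, the weighted class total is n_sampled:
  18–21: 320 × 35.2 = 11,264
  22–24: 300 × 76.3 = 22,890
  25–33: 300 × 81.7 = 24,510
  34+: 160 × 53 = 8480
Adjusted estimate = 67,144 / 1,080 = 62.1704 → 62.2%.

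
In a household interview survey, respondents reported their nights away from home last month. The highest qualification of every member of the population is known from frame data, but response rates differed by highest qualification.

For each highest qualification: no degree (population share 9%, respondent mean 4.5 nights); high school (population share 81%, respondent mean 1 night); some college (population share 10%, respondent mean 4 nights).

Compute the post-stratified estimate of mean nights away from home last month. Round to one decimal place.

1.6

Post-stratification weights by population share, not respondent share:
  no degree: 0.09 × 4.5 = 0.405
  high school: 0.81 × 1 = 0.81
  some college: 0.1 × 4 = 0.4
Post-stratified estimate = 1.615 → 1.6.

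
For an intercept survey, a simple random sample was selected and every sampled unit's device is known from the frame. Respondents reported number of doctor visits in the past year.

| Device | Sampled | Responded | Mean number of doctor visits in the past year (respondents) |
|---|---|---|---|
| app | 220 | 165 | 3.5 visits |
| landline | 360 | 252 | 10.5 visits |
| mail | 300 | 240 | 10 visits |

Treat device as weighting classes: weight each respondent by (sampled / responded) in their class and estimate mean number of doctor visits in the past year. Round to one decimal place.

8.6

Response rates by class: app 165/220 = 75%, landline 252/360 = 70%, mail 240/300 = 80%.
Each respondent's weight = sampled/responded in their class; summing within a class gives n_sampled, so:
  app: 220 × 3.5 = 770
  landline: 360 × 10.5 = 3780
  mail: 300 × 10 = 3000
Adjusted estimate = 7550 / 880 = 8.57954 → 8.6.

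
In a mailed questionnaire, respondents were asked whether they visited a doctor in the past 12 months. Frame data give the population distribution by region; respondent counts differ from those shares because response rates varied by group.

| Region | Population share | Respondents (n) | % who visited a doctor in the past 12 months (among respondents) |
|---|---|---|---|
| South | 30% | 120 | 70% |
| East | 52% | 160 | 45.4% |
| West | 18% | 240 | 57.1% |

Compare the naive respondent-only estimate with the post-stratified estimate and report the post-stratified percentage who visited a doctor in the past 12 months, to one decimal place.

54.9%

Without adjustment, the pooled respondent share is:
  (120/520)×70 + (160/520)×45.4 + (240/520)×57.1 = 56.4769%
Reweighting by population region shares:
  0.3×70 + 0.52×45.4 + 0.18×57.1 = 54.886%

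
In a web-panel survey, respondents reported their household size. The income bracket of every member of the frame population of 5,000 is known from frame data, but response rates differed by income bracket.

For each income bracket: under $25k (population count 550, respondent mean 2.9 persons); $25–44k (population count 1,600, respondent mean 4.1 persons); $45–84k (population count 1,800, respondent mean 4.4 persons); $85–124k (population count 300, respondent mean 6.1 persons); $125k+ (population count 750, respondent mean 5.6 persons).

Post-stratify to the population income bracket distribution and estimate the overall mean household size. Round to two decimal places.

4.42

Reweight to the known income bracket distribution:
  under $25k: (550/5,000) × 2.9 = 0.319
  $25–44k: (1,600/5,000) × 4.1 = 1.312
  $45–84k: (1,800/5,000) × 4.4 = 1.584
  $85–124k: (300/5,000) × 6.1 = 0.366
  $125k+: (750/5,000) × 5.6 = 0.84
Post-stratified estimate = 4.421 → 4.42.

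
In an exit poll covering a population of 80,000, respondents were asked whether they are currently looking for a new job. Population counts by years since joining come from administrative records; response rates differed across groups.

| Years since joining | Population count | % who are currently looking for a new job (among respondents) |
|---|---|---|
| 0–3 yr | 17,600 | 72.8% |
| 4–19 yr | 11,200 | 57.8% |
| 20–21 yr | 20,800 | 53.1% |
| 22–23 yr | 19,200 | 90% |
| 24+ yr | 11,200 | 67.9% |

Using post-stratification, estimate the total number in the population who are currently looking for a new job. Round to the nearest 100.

55,200

Apply each group's respondent rate to its population count:
  0–3 yr: 17,600 × 72.8% = 12812.8
  4–19 yr: 11,200 × 57.8% = 6473.6
  20–21 yr: 20,800 × 53.1% = 11044.8
  22–23 yr: 19,200 × 90% = 17,280
  24+ yr: 11,200 × 67.9% = 7604.8
Estimated total = 55,216 → 55,200.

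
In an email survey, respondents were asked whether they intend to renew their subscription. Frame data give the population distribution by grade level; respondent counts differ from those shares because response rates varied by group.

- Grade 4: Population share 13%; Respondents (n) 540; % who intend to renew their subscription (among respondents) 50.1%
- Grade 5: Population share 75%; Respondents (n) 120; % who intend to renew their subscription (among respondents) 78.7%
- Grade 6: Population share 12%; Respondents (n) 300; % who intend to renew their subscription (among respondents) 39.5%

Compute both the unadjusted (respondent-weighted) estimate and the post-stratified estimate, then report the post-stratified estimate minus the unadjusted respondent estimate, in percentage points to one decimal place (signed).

Without adjustment, the pooled respondent share is:
  (540/960)×50.1 + (120/960)×78.7 + (300/960)×39.5 = 50.3625%
Reweighting by population grade level shares:
  0.13×50.1 + 0.75×78.7 + 0.12×39.5 = 70.278%
Difference = 70.278 − 50.3625 = 19.9155 pp.

+19.9 percentage points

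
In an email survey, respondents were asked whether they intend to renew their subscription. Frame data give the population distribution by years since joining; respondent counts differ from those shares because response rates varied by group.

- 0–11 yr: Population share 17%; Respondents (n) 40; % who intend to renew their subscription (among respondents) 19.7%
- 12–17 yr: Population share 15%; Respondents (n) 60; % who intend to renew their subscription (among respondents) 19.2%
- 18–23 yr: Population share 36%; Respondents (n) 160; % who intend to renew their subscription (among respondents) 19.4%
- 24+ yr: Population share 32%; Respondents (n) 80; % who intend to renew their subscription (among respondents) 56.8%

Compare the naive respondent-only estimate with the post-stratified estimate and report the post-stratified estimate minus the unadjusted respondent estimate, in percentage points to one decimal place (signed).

Naive respondent-only estimate (weights = respondent counts):
  (40/340)×19.7 + (60/340)×19.2 + (160/340)×19.4 + (80/340)×56.8 = 28.2%
Post-stratified estimate weights by population shares:
  0.17×19.7 + 0.15×19.2 + 0.36×19.4 + 0.32×56.8 = 31.389%
Difference = 31.389 − 28.2 = 3.189 pp.

+3.2 percentage points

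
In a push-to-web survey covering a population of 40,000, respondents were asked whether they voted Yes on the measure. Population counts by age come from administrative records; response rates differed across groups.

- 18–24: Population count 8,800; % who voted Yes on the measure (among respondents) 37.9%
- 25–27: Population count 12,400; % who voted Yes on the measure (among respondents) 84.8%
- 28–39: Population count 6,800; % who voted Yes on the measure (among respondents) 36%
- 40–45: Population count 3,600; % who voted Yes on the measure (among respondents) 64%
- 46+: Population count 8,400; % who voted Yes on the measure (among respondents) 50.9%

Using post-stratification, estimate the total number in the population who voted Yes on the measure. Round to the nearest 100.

Estimated count per cell = population count × respondent percentage:
  18–24: 8,800 × 37.9% = 3335.2
  25–27: 12,400 × 84.8% = 10515.2
  28–39: 6,800 × 36% = 2448
  40–45: 3,600 × 64% = 2304
  46+: 8,400 × 50.9% = 4275.6
Estimated total = 22,878 → 22,900.

22,900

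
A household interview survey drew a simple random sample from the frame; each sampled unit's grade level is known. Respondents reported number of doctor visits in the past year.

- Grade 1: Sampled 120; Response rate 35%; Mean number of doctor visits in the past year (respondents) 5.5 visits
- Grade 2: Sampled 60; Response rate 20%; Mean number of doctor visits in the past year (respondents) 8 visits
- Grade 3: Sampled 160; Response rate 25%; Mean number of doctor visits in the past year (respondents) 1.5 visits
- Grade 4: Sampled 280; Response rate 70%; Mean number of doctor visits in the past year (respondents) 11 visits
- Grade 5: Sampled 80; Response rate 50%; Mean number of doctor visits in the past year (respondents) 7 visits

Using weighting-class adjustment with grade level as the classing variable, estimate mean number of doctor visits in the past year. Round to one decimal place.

7.2

Inverse-response-rate weighting restores each class to its sampled count, so class totals weight by n_sampled:
  Grade 1: 120 × 5.5 = 660
  Grade 2: 60 × 8 = 480
  Grade 3: 160 × 1.5 = 240
  Grade 4: 280 × 11 = 3080
  Grade 5: 80 × 7 = 560
Adjusted estimate = 5020 / 700 = 7.17143 → 7.2.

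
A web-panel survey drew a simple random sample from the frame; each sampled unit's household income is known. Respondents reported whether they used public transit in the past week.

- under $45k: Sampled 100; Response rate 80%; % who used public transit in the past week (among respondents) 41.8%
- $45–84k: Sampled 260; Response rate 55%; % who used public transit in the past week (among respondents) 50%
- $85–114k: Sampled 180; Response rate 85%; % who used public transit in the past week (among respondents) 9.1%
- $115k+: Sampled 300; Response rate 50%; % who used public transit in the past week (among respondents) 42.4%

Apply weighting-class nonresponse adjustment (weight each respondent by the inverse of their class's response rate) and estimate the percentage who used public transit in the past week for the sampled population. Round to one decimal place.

With weight = n_sampled/n_responded per class, the weighted class total is n_sampled:
  under $45k: 100 × 41.8 = 4180
  $45–84k: 260 × 50 = 13,000
  $85–114k: 180 × 9.1 = 1638
  $115k+: 300 × 42.4 = 12,720
Adjusted estimate = 31,538 / 840 = 37.5452 → 37.5%.

37.5%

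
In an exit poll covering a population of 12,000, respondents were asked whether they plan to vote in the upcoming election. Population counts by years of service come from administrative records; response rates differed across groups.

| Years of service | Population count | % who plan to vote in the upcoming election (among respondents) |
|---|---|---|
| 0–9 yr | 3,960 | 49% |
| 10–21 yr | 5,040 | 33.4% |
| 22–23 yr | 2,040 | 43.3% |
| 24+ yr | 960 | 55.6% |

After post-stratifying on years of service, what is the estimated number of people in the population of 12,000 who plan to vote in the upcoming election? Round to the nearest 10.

5,040

Apply each group's respondent rate to its population count:
  0–9 yr: 3,960 × 49% = 1940.4
  10–21 yr: 5,040 × 33.4% = 1683.36
  22–23 yr: 2,040 × 43.3% = 883.32
  24+ yr: 960 × 55.6% = 533.76
Estimated total = 5040.84 → 5,040.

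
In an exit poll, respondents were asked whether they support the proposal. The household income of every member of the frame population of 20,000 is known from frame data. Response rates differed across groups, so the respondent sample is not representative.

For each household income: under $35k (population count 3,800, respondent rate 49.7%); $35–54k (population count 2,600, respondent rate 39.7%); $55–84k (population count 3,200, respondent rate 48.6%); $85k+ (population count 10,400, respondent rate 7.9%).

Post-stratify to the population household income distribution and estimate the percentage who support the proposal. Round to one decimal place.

Weight each group's respondent value by its population share:
  under $35k: (3,800/20,000) × 49.7 = 9.443
  $35–54k: (2,600/20,000) × 39.7 = 5.161
  $55–84k: (3,200/20,000) × 48.6 = 7.776
  $85k+: (10,400/20,000) × 7.9 = 4.108
Post-stratified estimate = 26.488 → 26.5%.

26.5%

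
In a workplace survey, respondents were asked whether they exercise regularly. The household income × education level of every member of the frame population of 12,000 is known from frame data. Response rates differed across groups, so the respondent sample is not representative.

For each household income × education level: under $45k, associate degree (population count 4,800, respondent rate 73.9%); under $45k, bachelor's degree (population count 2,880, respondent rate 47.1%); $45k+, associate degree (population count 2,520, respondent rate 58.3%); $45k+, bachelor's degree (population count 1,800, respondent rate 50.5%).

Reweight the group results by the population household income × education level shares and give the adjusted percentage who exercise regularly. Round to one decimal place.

60.7%

Weight each group's respondent value by its population share:
  under $45k, associate degree: (4,800/12,000) × 73.9 = 29.56
  under $45k, bachelor's degree: (2,880/12,000) × 47.1 = 11.304
  $45k+, associate degree: (2,520/12,000) × 58.3 = 12.243
  $45k+, bachelor's degree: (1,800/12,000) × 50.5 = 7.575
Post-stratified estimate = 60.682 → 60.7%.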